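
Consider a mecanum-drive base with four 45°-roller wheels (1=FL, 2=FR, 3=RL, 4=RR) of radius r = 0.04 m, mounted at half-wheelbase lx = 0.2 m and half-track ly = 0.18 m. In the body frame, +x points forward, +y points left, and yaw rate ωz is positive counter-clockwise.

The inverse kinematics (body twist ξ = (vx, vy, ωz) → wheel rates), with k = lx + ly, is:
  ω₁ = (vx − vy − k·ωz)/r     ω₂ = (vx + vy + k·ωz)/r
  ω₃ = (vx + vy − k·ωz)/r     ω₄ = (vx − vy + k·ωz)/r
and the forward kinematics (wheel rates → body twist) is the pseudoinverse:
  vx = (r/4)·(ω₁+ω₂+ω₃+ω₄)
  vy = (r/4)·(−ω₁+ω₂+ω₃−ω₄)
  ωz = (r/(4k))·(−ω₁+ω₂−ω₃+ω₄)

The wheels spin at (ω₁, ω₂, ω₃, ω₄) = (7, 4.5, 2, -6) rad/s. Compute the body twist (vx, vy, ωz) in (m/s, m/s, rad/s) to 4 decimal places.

(0.0750, 0.0550, -0.2763)

k = lx + ly = 0.2 + 0.18 = 0.3800
ω₁+ω₂+ω₃+ω₄ = 7.5000  →  vx = (0.04/4)·7.5000 = 0.0750
−ω₁+ω₂+ω₃−ω₄ = 5.5000  →  vy = (0.04/4)·5.5000 = 0.0550
−ω₁+ω₂−ω₃+ω₄ = -10.5000  →  ωz = (0.04/1.5200)·-10.5000 = -0.2763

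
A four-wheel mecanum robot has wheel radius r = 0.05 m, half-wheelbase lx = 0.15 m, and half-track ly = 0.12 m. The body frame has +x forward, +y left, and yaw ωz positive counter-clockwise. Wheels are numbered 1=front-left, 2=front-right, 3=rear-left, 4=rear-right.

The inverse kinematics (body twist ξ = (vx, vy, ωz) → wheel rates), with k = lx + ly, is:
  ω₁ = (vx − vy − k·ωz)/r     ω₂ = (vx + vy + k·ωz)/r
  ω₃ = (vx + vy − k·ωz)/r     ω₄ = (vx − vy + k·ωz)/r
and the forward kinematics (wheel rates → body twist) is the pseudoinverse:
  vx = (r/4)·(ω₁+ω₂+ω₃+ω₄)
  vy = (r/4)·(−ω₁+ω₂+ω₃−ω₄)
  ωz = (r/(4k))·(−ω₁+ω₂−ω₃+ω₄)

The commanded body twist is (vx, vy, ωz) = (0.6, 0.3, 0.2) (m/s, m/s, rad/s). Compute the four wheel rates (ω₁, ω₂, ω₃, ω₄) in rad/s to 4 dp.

(4.9200, 19.0800, 16.9200, 7.0800)

k = lx + ly = 0.15 + 0.12 = 0.2700;  k·ωz = 0.2700·0.2 = 0.0540
ω₁ (FL) = (vx − vy − k·ωz)/r = 0.2460/0.05 = 4.9200
ω₂ (FR) = (vx + vy + k·ωz)/r = 0.9540/0.05 = 19.0800
ω₃ (RL) = (vx + vy − k·ωz)/r = 0.8460/0.05 = 16.9200
ω₄ (RR) = (vx − vy + k·ωz)/r = 0.3540/0.05 = 7.0800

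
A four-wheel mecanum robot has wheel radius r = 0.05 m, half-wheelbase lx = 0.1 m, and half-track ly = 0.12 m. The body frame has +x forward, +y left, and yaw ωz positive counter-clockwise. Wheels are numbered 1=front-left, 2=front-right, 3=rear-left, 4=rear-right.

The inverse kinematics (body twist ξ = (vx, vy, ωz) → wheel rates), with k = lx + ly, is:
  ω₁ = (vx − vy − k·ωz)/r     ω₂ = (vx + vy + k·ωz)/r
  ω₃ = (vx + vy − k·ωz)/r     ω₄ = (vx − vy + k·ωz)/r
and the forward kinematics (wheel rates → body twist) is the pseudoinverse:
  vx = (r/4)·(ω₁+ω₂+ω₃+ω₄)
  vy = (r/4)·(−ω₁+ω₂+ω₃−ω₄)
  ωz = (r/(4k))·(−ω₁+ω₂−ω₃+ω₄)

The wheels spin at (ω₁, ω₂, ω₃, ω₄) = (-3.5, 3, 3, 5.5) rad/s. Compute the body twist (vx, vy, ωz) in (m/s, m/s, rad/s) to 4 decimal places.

k = lx + ly = 0.1 + 0.12 = 0.2200
ω₁+ω₂+ω₃+ω₄ = 8.0000  →  vx = (0.05/4)·8.0000 = 0.1000
−ω₁+ω₂+ω₃−ω₄ = 4.0000  →  vy = (0.05/4)·4.0000 = 0.0500
−ω₁+ω₂−ω₃+ω₄ = 9.0000  →  ωz = (0.05/0.8800)·9.0000 = 0.5114

(0.1000, 0.0500, 0.5114)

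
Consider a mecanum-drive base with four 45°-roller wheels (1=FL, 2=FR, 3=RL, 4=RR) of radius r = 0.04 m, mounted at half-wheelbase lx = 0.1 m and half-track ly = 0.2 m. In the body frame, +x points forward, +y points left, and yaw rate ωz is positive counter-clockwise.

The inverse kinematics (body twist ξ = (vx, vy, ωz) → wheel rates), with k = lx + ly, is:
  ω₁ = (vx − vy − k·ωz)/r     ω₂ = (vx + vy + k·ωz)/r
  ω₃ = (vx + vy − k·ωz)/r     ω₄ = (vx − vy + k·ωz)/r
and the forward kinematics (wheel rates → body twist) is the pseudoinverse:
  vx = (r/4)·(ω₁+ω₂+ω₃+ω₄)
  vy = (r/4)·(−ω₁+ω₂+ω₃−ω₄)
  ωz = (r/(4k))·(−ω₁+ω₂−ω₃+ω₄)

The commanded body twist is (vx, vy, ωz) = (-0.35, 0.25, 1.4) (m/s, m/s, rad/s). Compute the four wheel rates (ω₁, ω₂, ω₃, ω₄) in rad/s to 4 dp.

k = lx + ly = 0.1 + 0.2 = 0.3000;  k·ωz = 0.3000·1.4 = 0.4200
ω₁ (FL) = (vx − vy − k·ωz)/r = -1.0200/0.04 = -25.5000
ω₂ (FR) = (vx + vy + k·ωz)/r = 0.3200/0.04 = 8.0000
ω₃ (RL) = (vx + vy − k·ωz)/r = -0.5200/0.04 = -13.0000
ω₄ (RR) = (vx − vy + k·ωz)/r = -0.1800/0.04 = -4.5000

(-25.5000, 8.0000, -13.0000, -4.5000)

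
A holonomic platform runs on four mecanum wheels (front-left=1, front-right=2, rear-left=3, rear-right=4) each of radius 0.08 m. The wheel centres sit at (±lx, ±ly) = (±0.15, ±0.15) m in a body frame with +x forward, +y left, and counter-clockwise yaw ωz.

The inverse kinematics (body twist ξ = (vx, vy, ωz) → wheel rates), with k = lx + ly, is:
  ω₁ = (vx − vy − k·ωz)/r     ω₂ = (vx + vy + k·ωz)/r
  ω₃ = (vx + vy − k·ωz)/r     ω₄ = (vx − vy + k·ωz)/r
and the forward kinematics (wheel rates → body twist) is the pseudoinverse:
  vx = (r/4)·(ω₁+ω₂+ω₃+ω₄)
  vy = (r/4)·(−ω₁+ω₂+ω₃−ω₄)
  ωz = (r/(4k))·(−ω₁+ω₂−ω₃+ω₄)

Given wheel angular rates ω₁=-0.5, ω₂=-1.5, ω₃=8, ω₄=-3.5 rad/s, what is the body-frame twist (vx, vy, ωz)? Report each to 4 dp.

k = lx + ly = 0.15 + 0.15 = 0.3000
ω₁+ω₂+ω₃+ω₄ = 2.5000  →  vx = (0.08/4)·2.5000 = 0.0500
−ω₁+ω₂+ω₃−ω₄ = 10.5000  →  vy = (0.08/4)·10.5000 = 0.2100
−ω₁+ω₂−ω₃+ω₄ = -12.5000  →  ωz = (0.08/1.2000)·-12.5000 = -0.8333

(0.0500, 0.2100, -0.8333)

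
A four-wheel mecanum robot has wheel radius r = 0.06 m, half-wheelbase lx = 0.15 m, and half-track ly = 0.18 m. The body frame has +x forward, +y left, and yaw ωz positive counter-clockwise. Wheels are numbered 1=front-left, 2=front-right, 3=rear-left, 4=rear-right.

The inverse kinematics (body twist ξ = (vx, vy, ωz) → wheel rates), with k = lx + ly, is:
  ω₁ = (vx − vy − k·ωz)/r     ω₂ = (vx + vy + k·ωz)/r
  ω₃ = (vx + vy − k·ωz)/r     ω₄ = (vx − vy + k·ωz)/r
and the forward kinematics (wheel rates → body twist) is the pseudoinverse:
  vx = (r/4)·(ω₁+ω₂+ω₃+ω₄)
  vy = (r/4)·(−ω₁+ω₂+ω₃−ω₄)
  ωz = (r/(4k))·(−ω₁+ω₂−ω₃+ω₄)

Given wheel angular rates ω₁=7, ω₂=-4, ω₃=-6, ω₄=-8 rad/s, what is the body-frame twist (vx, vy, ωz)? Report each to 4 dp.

k = lx + ly = 0.15 + 0.18 = 0.3300
ω₁+ω₂+ω₃+ω₄ = -11.0000  →  vx = (0.06/4)·-11.0000 = -0.1650
−ω₁+ω₂+ω₃−ω₄ = -9.0000  →  vy = (0.06/4)·-9.0000 = -0.1350
−ω₁+ω₂−ω₃+ω₄ = -13.0000  →  ωz = (0.06/1.3200)·-13.0000 = -0.5909

(-0.1650, -0.1350, -0.5909)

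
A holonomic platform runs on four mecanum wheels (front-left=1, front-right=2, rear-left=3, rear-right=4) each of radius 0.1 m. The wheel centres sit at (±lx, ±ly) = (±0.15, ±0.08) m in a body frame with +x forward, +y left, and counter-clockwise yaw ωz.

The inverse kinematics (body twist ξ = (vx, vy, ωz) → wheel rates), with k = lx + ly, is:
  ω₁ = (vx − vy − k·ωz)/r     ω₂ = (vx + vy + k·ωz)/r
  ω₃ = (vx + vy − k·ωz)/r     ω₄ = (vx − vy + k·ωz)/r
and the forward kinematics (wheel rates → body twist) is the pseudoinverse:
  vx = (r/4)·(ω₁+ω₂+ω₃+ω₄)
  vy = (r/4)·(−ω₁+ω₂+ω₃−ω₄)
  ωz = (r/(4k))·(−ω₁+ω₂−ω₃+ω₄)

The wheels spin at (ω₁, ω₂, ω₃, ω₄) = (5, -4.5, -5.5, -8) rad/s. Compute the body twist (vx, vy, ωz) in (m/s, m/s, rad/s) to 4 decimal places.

(-0.3250, -0.1750, -1.3043)

k = lx + ly = 0.15 + 0.08 = 0.2300
ω₁+ω₂+ω₃+ω₄ = -13.0000  →  vx = (0.1/4)·-13.0000 = -0.3250
−ω₁+ω₂+ω₃−ω₄ = -7.0000  →  vy = (0.1/4)·-7.0000 = -0.1750
−ω₁+ω₂−ω₃+ω₄ = -12.0000  →  ωz = (0.1/0.9200)·-12.0000 = -1.3043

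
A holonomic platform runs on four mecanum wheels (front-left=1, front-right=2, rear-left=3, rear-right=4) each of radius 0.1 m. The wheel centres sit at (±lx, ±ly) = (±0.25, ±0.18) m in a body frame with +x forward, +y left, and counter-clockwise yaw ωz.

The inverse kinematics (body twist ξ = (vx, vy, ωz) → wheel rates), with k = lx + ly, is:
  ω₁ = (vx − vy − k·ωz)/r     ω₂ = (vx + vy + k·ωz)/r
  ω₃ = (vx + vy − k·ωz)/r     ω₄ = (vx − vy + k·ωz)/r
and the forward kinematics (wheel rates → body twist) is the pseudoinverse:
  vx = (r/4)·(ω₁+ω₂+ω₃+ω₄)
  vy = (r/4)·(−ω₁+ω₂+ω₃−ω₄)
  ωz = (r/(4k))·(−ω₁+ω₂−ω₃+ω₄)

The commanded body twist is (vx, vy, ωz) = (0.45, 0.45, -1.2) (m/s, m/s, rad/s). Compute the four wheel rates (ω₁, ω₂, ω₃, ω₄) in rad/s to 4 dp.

k = lx + ly = 0.25 + 0.18 = 0.4300;  k·ωz = 0.4300·-1.2 = -0.5160
ω₁ (FL) = (vx − vy − k·ωz)/r = 0.5160/0.1 = 5.1600
ω₂ (FR) = (vx + vy + k·ωz)/r = 0.3840/0.1 = 3.8400
ω₃ (RL) = (vx + vy − k·ωz)/r = 1.4160/0.1 = 14.1600
ω₄ (RR) = (vx − vy + k·ωz)/r = -0.5160/0.1 = -5.1600

(5.1600, 3.8400, 14.1600, -5.1600)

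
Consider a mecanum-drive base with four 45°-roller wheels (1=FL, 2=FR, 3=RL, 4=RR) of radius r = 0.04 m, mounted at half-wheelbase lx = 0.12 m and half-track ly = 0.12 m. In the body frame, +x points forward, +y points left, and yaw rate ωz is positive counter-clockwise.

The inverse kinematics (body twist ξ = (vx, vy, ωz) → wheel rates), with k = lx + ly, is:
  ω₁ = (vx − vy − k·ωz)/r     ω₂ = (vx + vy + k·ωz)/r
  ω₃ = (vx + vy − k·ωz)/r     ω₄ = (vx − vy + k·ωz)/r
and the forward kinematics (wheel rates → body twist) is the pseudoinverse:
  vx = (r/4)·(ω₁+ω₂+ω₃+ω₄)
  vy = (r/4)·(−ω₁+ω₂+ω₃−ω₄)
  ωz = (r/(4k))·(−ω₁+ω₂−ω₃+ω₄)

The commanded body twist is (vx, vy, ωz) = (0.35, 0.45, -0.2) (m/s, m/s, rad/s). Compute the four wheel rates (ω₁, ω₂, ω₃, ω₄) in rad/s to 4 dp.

(-1.3000, 18.8000, 21.2000, -3.7000)

k = lx + ly = 0.12 + 0.12 = 0.2400;  k·ωz = 0.2400·-0.2 = -0.0480
ω₁ (FL) = (vx − vy − k·ωz)/r = -0.0520/0.04 = -1.3000
ω₂ (FR) = (vx + vy + k·ωz)/r = 0.7520/0.04 = 18.8000
ω₃ (RL) = (vx + vy − k·ωz)/r = 0.8480/0.04 = 21.2000
ω₄ (RR) = (vx − vy + k·ωz)/r = -0.1480/0.04 = -3.7000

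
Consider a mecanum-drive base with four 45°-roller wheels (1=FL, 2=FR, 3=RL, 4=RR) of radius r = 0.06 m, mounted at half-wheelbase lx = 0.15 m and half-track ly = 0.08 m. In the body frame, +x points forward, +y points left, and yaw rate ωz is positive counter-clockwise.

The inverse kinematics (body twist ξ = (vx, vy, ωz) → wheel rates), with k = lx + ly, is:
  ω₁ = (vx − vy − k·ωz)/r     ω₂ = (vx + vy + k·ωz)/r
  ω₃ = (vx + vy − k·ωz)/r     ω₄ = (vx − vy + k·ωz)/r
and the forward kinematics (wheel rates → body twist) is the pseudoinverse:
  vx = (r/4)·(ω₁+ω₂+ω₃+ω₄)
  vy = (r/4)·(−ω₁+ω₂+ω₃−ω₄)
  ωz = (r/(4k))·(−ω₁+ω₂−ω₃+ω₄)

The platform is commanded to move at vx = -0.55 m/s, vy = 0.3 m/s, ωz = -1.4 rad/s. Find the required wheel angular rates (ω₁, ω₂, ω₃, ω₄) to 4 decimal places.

(-8.8000, -9.5333, 1.2000, -19.5333)

k = lx + ly = 0.15 + 0.08 = 0.2300;  k·ωz = 0.2300·-1.4 = -0.3220
ω₁ (FL) = (vx − vy − k·ωz)/r = -0.5280/0.06 = -8.8000
ω₂ (FR) = (vx + vy + k·ωz)/r = -0.5720/0.06 = -9.5333
ω₃ (RL) = (vx + vy − k·ωz)/r = 0.0720/0.06 = 1.2000
ω₄ (RR) = (vx − vy + k·ωz)/r = -1.1720/0.06 = -19.5333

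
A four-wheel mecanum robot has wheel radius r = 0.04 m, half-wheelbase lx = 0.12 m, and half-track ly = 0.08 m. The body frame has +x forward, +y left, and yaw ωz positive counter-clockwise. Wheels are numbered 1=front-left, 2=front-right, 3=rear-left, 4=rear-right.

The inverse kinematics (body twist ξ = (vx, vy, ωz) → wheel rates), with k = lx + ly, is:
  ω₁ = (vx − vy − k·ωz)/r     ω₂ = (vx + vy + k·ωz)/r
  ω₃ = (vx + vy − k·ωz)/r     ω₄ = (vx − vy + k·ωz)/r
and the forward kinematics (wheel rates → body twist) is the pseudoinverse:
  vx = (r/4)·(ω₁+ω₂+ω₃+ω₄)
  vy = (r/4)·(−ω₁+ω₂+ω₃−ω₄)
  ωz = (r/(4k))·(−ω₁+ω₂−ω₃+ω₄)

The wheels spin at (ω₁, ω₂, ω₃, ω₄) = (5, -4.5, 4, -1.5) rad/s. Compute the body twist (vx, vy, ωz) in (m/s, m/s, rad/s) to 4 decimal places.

k = lx + ly = 0.12 + 0.08 = 0.2000
ω₁+ω₂+ω₃+ω₄ = 3.0000  →  vx = (0.04/4)·3.0000 = 0.0300
−ω₁+ω₂+ω₃−ω₄ = -4.0000  →  vy = (0.04/4)·-4.0000 = -0.0400
−ω₁+ω₂−ω₃+ω₄ = -15.0000  →  ωz = (0.04/0.8000)·-15.0000 = -0.7500

(0.0300, -0.0400, -0.7500)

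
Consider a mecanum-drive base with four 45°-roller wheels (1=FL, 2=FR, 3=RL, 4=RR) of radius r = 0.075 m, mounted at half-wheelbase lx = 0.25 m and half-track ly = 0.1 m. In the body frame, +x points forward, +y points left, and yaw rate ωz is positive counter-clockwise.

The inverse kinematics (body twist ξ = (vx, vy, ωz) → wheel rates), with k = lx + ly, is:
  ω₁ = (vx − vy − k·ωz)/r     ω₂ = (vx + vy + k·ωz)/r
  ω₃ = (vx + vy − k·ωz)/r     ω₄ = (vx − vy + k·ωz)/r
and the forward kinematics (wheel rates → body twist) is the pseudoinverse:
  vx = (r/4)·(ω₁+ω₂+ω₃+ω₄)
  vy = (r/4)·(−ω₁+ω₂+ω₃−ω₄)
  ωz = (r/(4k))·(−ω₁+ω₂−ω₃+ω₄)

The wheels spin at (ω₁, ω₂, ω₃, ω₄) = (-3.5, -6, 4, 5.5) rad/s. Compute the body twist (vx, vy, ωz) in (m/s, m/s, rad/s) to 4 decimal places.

k = lx + ly = 0.25 + 0.1 = 0.3500
ω₁+ω₂+ω₃+ω₄ = 0.0000  →  vx = (0.075/4)·0.0000 = 0.0000
−ω₁+ω₂+ω₃−ω₄ = -4.0000  →  vy = (0.075/4)·-4.0000 = -0.0750
−ω₁+ω₂−ω₃+ω₄ = -1.0000  →  ωz = (0.075/1.4000)·-1.0000 = -0.0536

(0.0000, -0.0750, -0.0536)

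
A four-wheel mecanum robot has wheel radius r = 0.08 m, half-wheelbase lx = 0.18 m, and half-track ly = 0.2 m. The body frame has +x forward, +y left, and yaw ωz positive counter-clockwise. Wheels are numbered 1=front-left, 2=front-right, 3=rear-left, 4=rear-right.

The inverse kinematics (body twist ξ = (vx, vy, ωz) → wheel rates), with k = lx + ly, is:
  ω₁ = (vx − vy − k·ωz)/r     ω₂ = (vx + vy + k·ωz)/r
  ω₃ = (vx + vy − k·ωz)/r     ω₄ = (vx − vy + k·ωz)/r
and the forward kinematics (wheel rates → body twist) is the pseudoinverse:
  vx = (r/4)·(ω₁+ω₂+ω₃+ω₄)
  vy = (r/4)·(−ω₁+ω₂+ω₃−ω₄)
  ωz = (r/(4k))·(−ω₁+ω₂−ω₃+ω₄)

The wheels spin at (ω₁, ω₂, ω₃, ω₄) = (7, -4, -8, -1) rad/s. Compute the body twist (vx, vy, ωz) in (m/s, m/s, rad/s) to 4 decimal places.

k = lx + ly = 0.18 + 0.2 = 0.3800
ω₁+ω₂+ω₃+ω₄ = -6.0000  →  vx = (0.08/4)·-6.0000 = -0.1200
−ω₁+ω₂+ω₃−ω₄ = -18.0000  →  vy = (0.08/4)·-18.0000 = -0.3600
−ω₁+ω₂−ω₃+ω₄ = -4.0000  →  ωz = (0.08/1.5200)·-4.0000 = -0.2105

(-0.1200, -0.3600, -0.2105)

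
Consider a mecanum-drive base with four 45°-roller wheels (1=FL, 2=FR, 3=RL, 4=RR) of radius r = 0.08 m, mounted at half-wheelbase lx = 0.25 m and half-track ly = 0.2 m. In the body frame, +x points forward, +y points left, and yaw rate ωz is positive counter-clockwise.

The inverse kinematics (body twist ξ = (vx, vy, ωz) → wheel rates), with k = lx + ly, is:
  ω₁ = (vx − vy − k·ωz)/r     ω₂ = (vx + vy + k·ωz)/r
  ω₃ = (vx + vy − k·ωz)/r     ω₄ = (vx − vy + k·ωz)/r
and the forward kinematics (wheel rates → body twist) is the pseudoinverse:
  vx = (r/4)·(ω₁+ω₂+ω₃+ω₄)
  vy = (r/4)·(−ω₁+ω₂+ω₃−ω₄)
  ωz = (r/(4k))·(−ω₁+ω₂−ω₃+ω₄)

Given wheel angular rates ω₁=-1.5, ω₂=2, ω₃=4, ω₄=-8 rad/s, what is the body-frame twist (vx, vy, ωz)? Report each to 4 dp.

k = lx + ly = 0.25 + 0.2 = 0.4500
ω₁+ω₂+ω₃+ω₄ = -3.5000  →  vx = (0.08/4)·-3.5000 = -0.0700
−ω₁+ω₂+ω₃−ω₄ = 15.5000  →  vy = (0.08/4)·15.5000 = 0.3100
−ω₁+ω₂−ω₃+ω₄ = -8.5000  →  ωz = (0.08/1.8000)·-8.5000 = -0.3778

(-0.0700, 0.3100, -0.3778)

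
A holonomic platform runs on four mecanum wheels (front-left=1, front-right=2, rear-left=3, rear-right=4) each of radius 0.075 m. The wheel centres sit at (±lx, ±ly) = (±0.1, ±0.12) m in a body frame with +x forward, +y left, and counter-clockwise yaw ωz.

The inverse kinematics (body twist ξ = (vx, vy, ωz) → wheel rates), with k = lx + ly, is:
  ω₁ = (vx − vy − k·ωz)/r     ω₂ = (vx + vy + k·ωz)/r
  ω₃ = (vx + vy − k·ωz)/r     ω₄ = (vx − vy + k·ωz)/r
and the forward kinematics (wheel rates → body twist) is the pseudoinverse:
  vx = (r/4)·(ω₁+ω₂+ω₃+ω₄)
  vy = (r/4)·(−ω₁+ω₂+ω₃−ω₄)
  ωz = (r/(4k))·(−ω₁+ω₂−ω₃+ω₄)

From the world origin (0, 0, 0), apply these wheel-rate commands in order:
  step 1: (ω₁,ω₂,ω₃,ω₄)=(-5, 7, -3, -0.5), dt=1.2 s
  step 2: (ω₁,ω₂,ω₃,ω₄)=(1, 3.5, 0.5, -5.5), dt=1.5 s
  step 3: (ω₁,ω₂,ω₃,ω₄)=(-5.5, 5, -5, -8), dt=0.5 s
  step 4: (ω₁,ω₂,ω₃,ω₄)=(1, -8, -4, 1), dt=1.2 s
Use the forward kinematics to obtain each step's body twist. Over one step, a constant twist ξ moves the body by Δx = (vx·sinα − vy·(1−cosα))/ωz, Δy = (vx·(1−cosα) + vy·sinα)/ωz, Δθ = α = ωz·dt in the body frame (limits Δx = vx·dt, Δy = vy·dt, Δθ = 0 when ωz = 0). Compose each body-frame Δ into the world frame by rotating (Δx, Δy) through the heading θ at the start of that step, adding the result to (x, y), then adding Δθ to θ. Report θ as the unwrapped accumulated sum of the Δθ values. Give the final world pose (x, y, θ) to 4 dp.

step 1: ξ=(vx,vy,ωz)=(-0.0281, 0.1781, 1.2358), dt=1.2 → body Δ=(-0.1542, 0.1228, 1.4830) → world pose (-0.1542, 0.1228, 1.4830)
step 2: ξ=(vx,vy,ωz)=(-0.0094, 0.1594, -0.2983), dt=1.5 → body Δ=(0.0390, 0.2343, -0.4474) → world pose (-0.3841, 0.1822, 1.0355)
step 3: ξ=(vx,vy,ωz)=(-0.2531, 0.2531, 0.6392), dt=0.5 → body Δ=(-0.1445, 0.1044, 0.3196) → world pose (-0.5476, 0.1112, 1.3551)
step 4: ξ=(vx,vy,ωz)=(-0.1875, -0.2625, -0.3409), dt=1.2 → body Δ=(-0.2823, -0.2609, -0.4091) → world pose (-0.3531, -0.2204, 0.9460)

(-0.3531, -0.2204, 0.9460)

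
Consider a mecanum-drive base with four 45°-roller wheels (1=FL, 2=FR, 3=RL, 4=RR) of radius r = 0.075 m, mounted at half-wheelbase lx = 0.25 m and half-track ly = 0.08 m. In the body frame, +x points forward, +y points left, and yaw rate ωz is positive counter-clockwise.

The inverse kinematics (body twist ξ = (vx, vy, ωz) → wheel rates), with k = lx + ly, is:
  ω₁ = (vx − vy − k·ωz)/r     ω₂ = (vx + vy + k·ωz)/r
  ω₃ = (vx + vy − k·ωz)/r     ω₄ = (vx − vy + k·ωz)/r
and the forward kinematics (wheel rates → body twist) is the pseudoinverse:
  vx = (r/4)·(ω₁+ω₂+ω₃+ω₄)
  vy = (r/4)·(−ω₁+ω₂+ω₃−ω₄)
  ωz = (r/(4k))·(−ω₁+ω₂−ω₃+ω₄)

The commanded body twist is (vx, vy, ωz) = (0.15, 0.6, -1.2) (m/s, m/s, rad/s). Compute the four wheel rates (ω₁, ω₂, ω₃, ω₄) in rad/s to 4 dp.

(-0.7200, 4.7200, 15.2800, -11.2800)

k = lx + ly = 0.25 + 0.08 = 0.3300;  k·ωz = 0.3300·-1.2 = -0.3960
ω₁ (FL) = (vx − vy − k·ωz)/r = -0.0540/0.075 = -0.7200
ω₂ (FR) = (vx + vy + k·ωz)/r = 0.3540/0.075 = 4.7200
ω₃ (RL) = (vx + vy − k·ωz)/r = 1.1460/0.075 = 15.2800
ω₄ (RR) = (vx − vy + k·ωz)/r = -0.8460/0.075 = -11.2800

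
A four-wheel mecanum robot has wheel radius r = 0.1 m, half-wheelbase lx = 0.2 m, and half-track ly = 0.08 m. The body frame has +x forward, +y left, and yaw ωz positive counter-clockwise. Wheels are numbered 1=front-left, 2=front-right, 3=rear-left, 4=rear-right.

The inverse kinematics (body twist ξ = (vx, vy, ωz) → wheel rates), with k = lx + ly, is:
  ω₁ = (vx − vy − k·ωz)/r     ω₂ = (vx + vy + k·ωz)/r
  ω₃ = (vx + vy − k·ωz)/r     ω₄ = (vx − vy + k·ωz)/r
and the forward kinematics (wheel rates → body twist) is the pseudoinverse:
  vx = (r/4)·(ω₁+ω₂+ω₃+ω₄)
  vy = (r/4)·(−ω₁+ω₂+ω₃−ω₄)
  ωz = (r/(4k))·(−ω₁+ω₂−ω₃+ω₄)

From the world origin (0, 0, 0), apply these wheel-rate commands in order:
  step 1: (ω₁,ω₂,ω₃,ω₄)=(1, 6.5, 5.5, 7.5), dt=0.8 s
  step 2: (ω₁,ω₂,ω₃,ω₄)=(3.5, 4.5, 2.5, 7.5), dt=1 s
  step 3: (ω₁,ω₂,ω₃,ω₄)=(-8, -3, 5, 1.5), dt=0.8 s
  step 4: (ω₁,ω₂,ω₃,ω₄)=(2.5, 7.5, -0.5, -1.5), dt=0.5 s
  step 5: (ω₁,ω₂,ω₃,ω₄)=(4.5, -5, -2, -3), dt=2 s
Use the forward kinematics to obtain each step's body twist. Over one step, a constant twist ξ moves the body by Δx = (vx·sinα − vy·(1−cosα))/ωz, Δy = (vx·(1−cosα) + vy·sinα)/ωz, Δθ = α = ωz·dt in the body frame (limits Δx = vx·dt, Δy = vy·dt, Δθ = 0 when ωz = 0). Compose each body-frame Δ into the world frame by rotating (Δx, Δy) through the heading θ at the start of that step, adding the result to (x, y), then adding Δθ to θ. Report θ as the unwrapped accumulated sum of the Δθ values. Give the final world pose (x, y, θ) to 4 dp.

(0.4513, 0.1051, -0.5179)

step 1: ξ=(vx,vy,ωz)=(0.5125, 0.0875, 0.6696), dt=0.8 → body Δ=(0.3724, 0.1739, 0.5357) → world pose (0.3724, 0.1739, 0.5357)
step 2: ξ=(vx,vy,ωz)=(0.4500, -0.1000, 0.5357), dt=1.0 → body Δ=(0.4549, 0.0224, 0.5357) → world pose (0.7521, 0.4254, 1.0714)
step 3: ξ=(vx,vy,ωz)=(-0.1125, 0.2125, 0.1339), dt=0.8 → body Δ=(-0.0989, 0.1649, 0.1071) → world pose (0.5600, 0.4175, 1.1786)
step 4: ξ=(vx,vy,ωz)=(0.2000, 0.1500, 0.3571), dt=0.5 → body Δ=(0.0928, 0.0835, 0.1786) → world pose (0.5183, 0.5352, 1.3571)
step 5: ξ=(vx,vy,ωz)=(-0.1375, -0.2125, -0.9375), dt=2.0 → body Δ=(-0.4345, -0.0257, -1.8750) → world pose (0.4513, 0.1051, -0.5179)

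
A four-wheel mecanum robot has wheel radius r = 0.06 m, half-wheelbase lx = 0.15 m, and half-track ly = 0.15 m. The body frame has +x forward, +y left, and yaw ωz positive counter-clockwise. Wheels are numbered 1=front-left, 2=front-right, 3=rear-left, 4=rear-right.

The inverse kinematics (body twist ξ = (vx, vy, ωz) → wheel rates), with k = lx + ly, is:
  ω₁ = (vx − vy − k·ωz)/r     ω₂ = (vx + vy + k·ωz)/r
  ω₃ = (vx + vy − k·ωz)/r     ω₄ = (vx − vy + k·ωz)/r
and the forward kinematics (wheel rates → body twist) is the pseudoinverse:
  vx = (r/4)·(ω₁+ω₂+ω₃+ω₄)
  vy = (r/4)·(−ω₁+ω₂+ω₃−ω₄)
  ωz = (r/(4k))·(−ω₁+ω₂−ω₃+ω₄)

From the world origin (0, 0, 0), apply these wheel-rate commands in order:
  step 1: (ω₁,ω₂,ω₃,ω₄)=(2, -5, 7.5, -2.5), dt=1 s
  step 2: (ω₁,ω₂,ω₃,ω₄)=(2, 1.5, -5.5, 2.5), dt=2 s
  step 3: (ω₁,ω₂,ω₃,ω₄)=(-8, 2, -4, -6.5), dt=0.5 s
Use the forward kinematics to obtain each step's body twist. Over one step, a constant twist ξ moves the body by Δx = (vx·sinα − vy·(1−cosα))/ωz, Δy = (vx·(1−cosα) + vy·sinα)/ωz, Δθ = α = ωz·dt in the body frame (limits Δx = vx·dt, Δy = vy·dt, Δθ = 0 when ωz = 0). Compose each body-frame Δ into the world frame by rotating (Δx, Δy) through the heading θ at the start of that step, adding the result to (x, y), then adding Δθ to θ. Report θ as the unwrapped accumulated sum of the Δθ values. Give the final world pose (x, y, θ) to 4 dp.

step 1: ξ=(vx,vy,ωz)=(0.0300, 0.0450, -0.8500), dt=1.0 → body Δ=(0.0445, 0.0278, -0.8500) → world pose (0.0445, 0.0278, -0.8500)
step 2: ξ=(vx,vy,ωz)=(0.0075, -0.1275, 0.3750), dt=2.0 → body Δ=(0.1049, -0.2264, 0.7500) → world pose (-0.0564, -0.2004, -0.1000)
step 3: ξ=(vx,vy,ωz)=(-0.2475, 0.1875, 0.3750), dt=0.5 → body Δ=(-0.1318, 0.0816, 0.1875) → world pose (-0.1793, -0.1060, 0.0875)

(-0.1793, -0.1060, 0.0875)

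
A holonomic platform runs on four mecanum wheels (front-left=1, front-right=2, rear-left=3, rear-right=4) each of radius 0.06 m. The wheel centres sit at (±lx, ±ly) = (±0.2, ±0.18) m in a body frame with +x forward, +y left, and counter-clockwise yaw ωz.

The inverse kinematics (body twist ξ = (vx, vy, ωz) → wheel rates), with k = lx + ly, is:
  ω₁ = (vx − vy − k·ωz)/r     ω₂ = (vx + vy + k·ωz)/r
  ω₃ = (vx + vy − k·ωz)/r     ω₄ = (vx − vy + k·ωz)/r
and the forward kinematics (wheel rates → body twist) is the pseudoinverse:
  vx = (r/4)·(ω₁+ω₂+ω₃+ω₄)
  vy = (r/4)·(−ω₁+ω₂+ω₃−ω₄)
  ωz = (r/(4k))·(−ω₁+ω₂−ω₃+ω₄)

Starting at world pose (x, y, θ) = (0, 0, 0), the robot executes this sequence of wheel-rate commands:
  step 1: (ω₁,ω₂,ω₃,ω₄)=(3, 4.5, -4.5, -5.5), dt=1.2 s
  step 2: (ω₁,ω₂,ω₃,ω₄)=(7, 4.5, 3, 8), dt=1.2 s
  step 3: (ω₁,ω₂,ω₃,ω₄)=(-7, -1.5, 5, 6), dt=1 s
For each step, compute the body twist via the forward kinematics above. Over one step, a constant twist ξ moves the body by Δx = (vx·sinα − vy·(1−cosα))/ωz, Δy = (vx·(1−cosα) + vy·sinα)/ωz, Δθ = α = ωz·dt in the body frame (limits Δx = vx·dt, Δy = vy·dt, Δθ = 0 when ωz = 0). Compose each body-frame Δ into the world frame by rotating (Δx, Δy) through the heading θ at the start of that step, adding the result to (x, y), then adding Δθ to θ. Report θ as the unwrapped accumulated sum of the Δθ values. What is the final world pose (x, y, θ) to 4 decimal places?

step 1: ξ=(vx,vy,ωz)=(-0.0375, 0.0375, 0.0197), dt=1.2 → body Δ=(-0.0455, 0.0445, 0.0237) → world pose (-0.0455, 0.0445, 0.0237)
step 2: ξ=(vx,vy,ωz)=(0.3375, -0.1125, 0.0987), dt=1.2 → body Δ=(0.4120, -0.1107, 0.1184) → world pose (0.3690, -0.0565, 0.1421)
step 3: ξ=(vx,vy,ωz)=(0.0375, 0.0675, 0.2566), dt=1.0 → body Δ=(0.0285, 0.0715, 0.2566) → world pose (0.3871, 0.0184, 0.3987)

(0.3871, 0.0184, 0.3987)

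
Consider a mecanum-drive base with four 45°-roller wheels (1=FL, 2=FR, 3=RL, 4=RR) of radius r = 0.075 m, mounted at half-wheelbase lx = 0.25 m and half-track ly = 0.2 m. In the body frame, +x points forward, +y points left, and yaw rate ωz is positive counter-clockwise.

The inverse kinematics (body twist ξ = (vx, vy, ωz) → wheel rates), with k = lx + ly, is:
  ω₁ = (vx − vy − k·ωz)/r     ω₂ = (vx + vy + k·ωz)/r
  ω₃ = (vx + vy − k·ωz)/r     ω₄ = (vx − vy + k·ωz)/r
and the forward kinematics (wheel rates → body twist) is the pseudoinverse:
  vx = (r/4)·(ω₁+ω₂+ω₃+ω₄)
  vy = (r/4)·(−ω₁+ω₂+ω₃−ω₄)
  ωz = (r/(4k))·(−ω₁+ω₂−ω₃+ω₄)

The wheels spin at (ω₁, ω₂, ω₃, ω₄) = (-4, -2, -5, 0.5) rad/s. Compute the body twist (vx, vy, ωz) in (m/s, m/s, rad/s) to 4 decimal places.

k = lx + ly = 0.25 + 0.2 = 0.4500
ω₁+ω₂+ω₃+ω₄ = -10.5000  →  vx = (0.075/4)·-10.5000 = -0.1969
−ω₁+ω₂+ω₃−ω₄ = -3.5000  →  vy = (0.075/4)·-3.5000 = -0.0656
−ω₁+ω₂−ω₃+ω₄ = 7.5000  →  ωz = (0.075/1.8000)·7.5000 = 0.3125

(-0.1969, -0.0656, 0.3125)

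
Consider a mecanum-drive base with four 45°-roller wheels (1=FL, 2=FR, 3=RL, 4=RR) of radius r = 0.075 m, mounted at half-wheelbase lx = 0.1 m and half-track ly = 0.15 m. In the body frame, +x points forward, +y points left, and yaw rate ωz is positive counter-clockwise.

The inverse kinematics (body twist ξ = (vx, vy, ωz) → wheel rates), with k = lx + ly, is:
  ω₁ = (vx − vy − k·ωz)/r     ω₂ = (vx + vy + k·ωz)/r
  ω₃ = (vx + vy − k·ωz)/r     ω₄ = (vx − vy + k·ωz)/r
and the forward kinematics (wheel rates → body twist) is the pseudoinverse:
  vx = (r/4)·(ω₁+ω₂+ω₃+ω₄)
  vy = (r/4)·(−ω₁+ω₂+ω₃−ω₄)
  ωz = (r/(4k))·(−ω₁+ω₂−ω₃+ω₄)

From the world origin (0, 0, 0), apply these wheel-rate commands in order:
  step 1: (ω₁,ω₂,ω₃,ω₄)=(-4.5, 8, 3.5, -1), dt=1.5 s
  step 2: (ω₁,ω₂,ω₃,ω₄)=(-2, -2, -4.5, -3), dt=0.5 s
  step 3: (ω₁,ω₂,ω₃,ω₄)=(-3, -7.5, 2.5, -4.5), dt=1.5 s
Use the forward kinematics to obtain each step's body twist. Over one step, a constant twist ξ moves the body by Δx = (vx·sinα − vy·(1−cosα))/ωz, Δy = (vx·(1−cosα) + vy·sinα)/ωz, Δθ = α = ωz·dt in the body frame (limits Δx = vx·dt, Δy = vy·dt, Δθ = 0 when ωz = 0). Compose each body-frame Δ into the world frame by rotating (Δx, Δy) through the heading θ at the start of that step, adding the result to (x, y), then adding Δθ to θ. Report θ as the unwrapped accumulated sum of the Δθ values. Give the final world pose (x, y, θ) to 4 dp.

step 1: ξ=(vx,vy,ωz)=(0.1125, 0.3187, 0.6000), dt=1.5 → body Δ=(-0.0541, 0.4871, 0.9000) → world pose (-0.0541, 0.4871, 0.9000)
step 2: ξ=(vx,vy,ωz)=(-0.2156, -0.0281, 0.1125), dt=0.5 → body Δ=(-0.1074, -0.0171, 0.0562) → world pose (-0.1075, 0.3924, 0.9562)
step 3: ξ=(vx,vy,ωz)=(-0.2344, 0.0469, -0.8625), dt=1.5 → body Δ=(-0.2219, 0.2497, -1.2938) → world pose (-0.4394, 0.3550, -0.3375)

(-0.4394, 0.3550, -0.3375)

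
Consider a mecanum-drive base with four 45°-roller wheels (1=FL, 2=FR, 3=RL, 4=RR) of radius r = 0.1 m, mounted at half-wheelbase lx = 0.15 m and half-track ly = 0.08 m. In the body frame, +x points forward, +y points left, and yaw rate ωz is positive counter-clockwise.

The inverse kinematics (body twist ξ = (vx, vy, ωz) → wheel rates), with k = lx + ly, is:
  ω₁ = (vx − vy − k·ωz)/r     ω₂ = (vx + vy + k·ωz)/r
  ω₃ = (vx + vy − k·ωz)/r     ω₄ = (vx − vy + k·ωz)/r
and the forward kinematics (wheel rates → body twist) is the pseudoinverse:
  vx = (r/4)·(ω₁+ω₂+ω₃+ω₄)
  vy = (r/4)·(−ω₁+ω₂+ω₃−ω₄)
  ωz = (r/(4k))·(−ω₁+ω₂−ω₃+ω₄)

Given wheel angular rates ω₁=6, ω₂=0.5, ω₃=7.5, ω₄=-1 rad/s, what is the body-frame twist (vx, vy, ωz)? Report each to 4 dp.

k = lx + ly = 0.15 + 0.08 = 0.2300
ω₁+ω₂+ω₃+ω₄ = 13.0000  →  vx = (0.1/4)·13.0000 = 0.3250
−ω₁+ω₂+ω₃−ω₄ = 3.0000  →  vy = (0.1/4)·3.0000 = 0.0750
−ω₁+ω₂−ω₃+ω₄ = -14.0000  →  ωz = (0.1/0.9200)·-14.0000 = -1.5217

(0.3250, 0.0750, -1.5217)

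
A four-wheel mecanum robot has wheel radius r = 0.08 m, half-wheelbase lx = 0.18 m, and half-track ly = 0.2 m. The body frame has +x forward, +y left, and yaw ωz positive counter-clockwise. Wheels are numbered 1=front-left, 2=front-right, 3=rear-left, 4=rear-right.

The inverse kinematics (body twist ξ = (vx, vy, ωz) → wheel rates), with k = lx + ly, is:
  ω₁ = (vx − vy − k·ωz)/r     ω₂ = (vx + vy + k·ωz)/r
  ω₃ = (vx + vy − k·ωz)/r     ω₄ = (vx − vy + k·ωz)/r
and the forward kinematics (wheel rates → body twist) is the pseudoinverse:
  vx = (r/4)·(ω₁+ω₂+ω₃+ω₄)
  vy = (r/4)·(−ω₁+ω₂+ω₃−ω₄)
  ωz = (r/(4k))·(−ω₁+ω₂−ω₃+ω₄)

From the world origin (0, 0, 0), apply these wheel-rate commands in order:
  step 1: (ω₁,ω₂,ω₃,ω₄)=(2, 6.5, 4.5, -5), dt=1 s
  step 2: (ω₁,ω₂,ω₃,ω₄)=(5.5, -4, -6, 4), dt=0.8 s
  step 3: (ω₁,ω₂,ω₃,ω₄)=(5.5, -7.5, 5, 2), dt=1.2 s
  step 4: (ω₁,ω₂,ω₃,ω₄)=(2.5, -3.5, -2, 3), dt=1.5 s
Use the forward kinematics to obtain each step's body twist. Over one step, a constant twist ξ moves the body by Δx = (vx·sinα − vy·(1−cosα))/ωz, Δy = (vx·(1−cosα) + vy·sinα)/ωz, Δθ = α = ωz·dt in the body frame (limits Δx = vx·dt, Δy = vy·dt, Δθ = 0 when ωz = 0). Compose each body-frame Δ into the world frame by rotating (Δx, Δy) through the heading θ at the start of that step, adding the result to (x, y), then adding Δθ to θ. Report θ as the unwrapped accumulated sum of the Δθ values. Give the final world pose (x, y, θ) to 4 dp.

step 1: ξ=(vx,vy,ωz)=(0.1600, 0.2800, -0.2632), dt=1.0 → body Δ=(0.1948, 0.2558, -0.2632) → world pose (0.1948, 0.2558, -0.2632)
step 2: ξ=(vx,vy,ωz)=(-0.0100, -0.3900, 0.0263), dt=0.8 → body Δ=(-0.0047, -0.3121, 0.0211) → world pose (0.1091, -0.0442, -0.2421)
step 3: ξ=(vx,vy,ωz)=(0.1000, -0.2000, -0.8421), dt=1.2 → body Δ=(-0.0107, -0.2568, -1.0105) → world pose (0.0371, -0.2910, -1.2526)
step 4: ξ=(vx,vy,ωz)=(0.0000, -0.2200, -0.0526), dt=1.5 → body Δ=(-0.0130, -0.3297, -0.0789) → world pose (-0.2801, -0.3818, -1.3316)

(-0.2801, -0.3818, -1.3316)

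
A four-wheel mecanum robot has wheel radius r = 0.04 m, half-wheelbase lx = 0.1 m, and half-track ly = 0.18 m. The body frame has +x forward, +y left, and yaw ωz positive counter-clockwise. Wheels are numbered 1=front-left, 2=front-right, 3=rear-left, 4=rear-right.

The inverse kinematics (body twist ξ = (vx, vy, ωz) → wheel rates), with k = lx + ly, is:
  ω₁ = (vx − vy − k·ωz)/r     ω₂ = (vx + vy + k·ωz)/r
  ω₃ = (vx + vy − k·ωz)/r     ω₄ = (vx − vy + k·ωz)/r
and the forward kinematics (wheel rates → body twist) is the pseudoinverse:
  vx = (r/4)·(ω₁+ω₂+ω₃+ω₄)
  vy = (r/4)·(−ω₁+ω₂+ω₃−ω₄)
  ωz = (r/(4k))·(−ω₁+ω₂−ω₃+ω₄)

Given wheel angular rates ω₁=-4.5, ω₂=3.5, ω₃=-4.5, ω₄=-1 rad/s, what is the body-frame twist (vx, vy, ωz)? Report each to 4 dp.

k = lx + ly = 0.1 + 0.18 = 0.2800
ω₁+ω₂+ω₃+ω₄ = -6.5000  →  vx = (0.04/4)·-6.5000 = -0.0650
−ω₁+ω₂+ω₃−ω₄ = 4.5000  →  vy = (0.04/4)·4.5000 = 0.0450
−ω₁+ω₂−ω₃+ω₄ = 11.5000  →  ωz = (0.04/1.1200)·11.5000 = 0.4107

(-0.0650, 0.0450, 0.4107)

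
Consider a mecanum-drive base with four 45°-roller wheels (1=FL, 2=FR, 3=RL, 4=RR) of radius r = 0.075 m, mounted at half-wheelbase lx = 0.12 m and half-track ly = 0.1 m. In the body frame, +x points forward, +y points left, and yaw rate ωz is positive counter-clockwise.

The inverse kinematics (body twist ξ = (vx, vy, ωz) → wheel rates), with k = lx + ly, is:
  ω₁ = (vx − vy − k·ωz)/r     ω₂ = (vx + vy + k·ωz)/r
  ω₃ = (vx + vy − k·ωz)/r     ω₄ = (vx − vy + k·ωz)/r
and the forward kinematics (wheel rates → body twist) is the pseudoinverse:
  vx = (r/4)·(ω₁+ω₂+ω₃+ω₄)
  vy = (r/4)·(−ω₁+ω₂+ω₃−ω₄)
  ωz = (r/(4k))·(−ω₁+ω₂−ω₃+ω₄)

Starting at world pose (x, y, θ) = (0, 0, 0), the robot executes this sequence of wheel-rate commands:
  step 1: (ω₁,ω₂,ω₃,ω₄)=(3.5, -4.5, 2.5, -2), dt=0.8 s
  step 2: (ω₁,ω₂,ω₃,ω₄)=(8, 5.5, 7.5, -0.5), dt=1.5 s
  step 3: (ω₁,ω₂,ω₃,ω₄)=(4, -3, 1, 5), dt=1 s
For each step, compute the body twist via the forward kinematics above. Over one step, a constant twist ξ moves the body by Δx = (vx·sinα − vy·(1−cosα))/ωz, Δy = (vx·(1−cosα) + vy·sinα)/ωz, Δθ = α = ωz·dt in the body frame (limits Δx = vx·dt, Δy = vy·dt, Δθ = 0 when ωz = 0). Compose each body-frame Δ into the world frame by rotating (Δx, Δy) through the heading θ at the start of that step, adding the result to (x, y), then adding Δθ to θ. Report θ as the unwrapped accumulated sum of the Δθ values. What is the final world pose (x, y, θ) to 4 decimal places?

(-0.0989, -0.5254, -2.4503)

step 1: ξ=(vx,vy,ωz)=(-0.0094, -0.0656, -1.0653), dt=0.8 → body Δ=(-0.0277, -0.0434, -0.8523) → world pose (-0.0277, -0.0434, -0.8523)
step 2: ξ=(vx,vy,ωz)=(0.3844, 0.1031, -0.8949), dt=1.5 → body Δ=(0.5075, -0.2200, -1.3423) → world pose (0.1408, -0.5702, -2.1946)
step 3: ξ=(vx,vy,ωz)=(0.1313, -0.2062, -0.2557), dt=1.0 → body Δ=(0.1036, -0.2207, -0.2557) → world pose (-0.0989, -0.5254, -2.4503)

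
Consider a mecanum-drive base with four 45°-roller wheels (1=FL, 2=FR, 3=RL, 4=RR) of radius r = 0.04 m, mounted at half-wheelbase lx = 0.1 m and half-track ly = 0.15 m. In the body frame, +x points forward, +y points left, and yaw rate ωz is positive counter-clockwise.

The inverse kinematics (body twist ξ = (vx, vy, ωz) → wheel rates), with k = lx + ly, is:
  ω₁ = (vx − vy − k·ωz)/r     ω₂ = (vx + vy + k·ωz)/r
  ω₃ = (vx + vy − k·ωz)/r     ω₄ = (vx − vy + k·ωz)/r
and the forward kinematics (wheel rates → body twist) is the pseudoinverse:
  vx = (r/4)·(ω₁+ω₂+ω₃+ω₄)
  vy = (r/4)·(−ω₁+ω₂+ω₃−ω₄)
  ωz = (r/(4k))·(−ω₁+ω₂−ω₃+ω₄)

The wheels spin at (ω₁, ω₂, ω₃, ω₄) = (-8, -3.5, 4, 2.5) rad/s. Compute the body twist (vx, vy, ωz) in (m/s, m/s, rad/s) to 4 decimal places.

(-0.0500, 0.0600, 0.1200)

k = lx + ly = 0.1 + 0.15 = 0.2500
ω₁+ω₂+ω₃+ω₄ = -5.0000  →  vx = (0.04/4)·-5.0000 = -0.0500
−ω₁+ω₂+ω₃−ω₄ = 6.0000  →  vy = (0.04/4)·6.0000 = 0.0600
−ω₁+ω₂−ω₃+ω₄ = 3.0000  →  ωz = (0.04/1.0000)·3.0000 = 0.1200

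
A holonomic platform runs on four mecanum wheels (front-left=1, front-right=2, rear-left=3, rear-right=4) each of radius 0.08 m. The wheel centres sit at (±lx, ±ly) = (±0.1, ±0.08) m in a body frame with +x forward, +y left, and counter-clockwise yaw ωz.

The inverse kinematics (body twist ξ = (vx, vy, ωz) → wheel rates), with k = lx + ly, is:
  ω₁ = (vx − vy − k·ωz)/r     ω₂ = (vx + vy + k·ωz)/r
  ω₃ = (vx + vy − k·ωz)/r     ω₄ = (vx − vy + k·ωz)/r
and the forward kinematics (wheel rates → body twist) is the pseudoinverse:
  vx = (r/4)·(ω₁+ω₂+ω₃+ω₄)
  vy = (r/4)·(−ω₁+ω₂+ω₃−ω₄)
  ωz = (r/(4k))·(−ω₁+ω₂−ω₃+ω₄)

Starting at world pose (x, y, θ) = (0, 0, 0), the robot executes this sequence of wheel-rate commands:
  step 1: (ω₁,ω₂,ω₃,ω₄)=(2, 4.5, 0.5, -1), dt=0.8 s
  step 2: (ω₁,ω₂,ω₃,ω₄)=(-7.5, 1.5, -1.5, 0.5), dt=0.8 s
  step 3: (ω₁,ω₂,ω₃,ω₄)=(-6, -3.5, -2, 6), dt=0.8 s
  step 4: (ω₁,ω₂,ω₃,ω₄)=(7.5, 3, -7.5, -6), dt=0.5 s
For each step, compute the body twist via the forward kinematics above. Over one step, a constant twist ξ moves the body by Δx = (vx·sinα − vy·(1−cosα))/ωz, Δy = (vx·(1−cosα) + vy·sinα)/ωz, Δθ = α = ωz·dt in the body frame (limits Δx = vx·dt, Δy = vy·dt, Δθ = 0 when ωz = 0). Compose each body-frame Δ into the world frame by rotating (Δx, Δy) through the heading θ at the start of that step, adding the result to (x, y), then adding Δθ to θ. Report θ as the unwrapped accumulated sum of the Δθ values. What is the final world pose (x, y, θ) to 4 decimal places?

step 1: ξ=(vx,vy,ωz)=(0.1200, 0.0800, 0.1111), dt=0.8 → body Δ=(0.0930, 0.0682, 0.0889) → world pose (0.0930, 0.0682, 0.0889)
step 2: ξ=(vx,vy,ωz)=(-0.1400, 0.1400, 1.2222), dt=0.8 → body Δ=(-0.1455, 0.0445, 0.9778) → world pose (-0.0559, 0.0995, 1.0667)
step 3: ξ=(vx,vy,ωz)=(-0.1100, -0.1100, 1.1667), dt=0.8 → body Δ=(-0.0376, -0.1139, 0.9333) → world pose (0.0257, 0.0116, 2.0000)
step 4: ξ=(vx,vy,ωz)=(-0.0600, -0.1200, -0.3333), dt=0.5 → body Δ=(-0.0348, -0.0572, -0.1667) → world pose (0.0923, 0.0037, 1.8333)

(0.0923, 0.0037, 1.8333)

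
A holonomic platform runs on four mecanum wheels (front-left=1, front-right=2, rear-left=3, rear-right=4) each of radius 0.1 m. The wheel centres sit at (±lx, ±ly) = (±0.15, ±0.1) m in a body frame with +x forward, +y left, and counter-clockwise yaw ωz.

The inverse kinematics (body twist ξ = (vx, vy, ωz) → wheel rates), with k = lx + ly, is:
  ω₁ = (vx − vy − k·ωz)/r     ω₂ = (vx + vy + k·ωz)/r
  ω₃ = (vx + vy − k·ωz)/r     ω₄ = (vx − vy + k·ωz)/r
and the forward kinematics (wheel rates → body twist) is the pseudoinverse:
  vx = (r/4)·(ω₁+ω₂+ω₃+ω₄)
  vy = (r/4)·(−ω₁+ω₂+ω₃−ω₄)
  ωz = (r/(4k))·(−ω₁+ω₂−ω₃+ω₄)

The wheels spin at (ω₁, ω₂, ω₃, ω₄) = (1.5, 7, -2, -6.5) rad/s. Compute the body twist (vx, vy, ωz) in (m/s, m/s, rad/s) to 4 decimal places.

k = lx + ly = 0.15 + 0.1 = 0.2500
ω₁+ω₂+ω₃+ω₄ = 0.0000  →  vx = (0.1/4)·0.0000 = 0.0000
−ω₁+ω₂+ω₃−ω₄ = 10.0000  →  vy = (0.1/4)·10.0000 = 0.2500
−ω₁+ω₂−ω₃+ω₄ = 1.0000  →  ωz = (0.1/1.0000)·1.0000 = 0.1000

(0.0000, 0.2500, 0.1000)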